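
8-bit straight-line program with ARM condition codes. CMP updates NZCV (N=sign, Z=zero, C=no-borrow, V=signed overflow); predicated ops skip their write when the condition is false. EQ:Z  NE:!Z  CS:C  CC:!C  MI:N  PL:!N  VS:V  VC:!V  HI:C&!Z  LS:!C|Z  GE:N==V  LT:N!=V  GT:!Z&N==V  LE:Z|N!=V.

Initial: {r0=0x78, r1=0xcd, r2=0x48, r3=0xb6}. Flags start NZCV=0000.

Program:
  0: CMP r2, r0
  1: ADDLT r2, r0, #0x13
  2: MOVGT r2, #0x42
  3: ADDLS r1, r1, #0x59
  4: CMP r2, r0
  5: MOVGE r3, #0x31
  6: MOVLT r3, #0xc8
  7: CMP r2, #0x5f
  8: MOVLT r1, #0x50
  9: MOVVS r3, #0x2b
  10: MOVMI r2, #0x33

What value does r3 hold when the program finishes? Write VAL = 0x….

0: ✓ CMP  NZCV=1000
1: ✓ ADDLT  r2←0x8b
2: · MOVGT
3: ✓ ADDLS  r1←0x26
4: ✓ CMP  NZCV=0011
5: · MOVGE
6: ✓ MOVLT  r3←0xc8
7: ✓ CMP  NZCV=0011
8: ✓ MOVLT  r1←0x50
9: ✓ MOVVS  r3←0x2b
10: · MOVMI

VAL = 0x2b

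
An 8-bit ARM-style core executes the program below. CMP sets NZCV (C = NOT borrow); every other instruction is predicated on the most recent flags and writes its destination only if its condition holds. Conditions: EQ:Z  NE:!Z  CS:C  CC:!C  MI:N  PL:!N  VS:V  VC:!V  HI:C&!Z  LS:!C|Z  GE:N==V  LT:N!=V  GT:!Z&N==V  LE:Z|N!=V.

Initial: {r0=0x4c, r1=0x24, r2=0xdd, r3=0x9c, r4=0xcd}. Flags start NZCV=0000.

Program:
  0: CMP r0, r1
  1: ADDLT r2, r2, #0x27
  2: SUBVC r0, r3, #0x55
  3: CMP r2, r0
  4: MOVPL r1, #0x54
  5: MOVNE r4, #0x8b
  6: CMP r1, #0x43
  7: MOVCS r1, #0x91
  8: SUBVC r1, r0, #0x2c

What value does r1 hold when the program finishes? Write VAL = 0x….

VAL = 0x1b

0: ✓ CMP  NZCV=0010
1: · ADDLT
2: ✓ SUBVC  r0←0x47
3: ✓ CMP  NZCV=1010
4: · MOVPL
5: ✓ MOVNE  r4←0x8b
6: ✓ CMP  NZCV=1000
7: · MOVCS
8: ✓ SUBVC  r1←0x1b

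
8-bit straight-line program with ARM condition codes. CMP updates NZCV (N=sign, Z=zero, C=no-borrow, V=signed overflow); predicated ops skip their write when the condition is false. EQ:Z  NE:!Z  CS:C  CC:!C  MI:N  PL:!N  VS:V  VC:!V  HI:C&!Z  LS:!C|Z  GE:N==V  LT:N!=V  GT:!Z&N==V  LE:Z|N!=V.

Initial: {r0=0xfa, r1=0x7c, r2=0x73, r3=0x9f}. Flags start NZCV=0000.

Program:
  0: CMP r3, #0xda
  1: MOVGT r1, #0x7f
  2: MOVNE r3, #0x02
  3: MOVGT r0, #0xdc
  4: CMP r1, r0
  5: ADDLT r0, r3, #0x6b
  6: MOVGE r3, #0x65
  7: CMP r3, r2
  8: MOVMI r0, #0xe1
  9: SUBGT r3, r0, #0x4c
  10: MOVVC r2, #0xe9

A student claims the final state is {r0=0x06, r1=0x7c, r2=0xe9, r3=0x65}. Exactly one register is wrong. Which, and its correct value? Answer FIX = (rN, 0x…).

[0] flags=1000 → (cmp)
[1] flags=1000 GT?F → skip
[2] flags=1000 NE?T → r3=0x02
[3] flags=1000 GT?F → skip
[4] flags=1001 → (cmp)
[5] flags=1001 LT?F → skip
[6] flags=1001 GE?T → r3=0x65
[7] flags=1000 → (cmp)
[8] flags=1000 MI?T → r0=0xe1
[9] flags=1000 GT?F → skip
[10] flags=1000 VC?T → r2=0xe9

FIX = (r0, 0xe1)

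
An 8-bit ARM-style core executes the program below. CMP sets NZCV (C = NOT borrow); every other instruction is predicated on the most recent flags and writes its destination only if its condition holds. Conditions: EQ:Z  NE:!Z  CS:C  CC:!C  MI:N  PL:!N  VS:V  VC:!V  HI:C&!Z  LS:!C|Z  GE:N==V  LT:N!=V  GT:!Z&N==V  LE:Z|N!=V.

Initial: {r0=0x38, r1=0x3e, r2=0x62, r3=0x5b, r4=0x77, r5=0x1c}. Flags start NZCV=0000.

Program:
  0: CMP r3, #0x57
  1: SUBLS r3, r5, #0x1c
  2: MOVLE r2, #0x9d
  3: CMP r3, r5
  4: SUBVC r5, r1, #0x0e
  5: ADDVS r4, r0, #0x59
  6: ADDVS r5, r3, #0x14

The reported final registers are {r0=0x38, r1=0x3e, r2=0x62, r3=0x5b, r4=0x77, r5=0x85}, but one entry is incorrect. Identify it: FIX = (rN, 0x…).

FIX = (r5, 0x30)

[0] flags=0010 → (cmp)
[1] flags=0010 LS?F → skip
[2] flags=0010 LE?F → skip
[3] flags=0010 → (cmp)
[4] flags=0010 VC?T → r5=0x30
[5] flags=0010 VS?F → skip
[6] flags=0010 VS?F → skip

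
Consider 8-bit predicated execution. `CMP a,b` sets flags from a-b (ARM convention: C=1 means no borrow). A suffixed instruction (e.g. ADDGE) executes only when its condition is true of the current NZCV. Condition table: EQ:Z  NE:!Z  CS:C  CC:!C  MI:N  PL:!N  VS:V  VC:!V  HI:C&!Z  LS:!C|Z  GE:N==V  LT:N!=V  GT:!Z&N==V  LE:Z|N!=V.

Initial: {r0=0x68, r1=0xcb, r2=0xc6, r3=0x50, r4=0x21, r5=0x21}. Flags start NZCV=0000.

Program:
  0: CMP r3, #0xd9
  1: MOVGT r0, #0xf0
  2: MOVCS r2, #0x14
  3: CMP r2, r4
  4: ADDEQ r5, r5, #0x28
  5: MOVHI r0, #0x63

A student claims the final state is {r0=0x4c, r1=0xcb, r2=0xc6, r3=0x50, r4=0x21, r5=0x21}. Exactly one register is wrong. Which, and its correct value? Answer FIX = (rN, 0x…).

[0] flags=0000 → (cmp)
[1] flags=0000 GT?T → r0=0xf0
[2] flags=0000 CS?F → skip
[3] flags=1010 → (cmp)
[4] flags=1010 EQ?F → skip
[5] flags=1010 HI?T → r0=0x63

FIX = (r0, 0x63)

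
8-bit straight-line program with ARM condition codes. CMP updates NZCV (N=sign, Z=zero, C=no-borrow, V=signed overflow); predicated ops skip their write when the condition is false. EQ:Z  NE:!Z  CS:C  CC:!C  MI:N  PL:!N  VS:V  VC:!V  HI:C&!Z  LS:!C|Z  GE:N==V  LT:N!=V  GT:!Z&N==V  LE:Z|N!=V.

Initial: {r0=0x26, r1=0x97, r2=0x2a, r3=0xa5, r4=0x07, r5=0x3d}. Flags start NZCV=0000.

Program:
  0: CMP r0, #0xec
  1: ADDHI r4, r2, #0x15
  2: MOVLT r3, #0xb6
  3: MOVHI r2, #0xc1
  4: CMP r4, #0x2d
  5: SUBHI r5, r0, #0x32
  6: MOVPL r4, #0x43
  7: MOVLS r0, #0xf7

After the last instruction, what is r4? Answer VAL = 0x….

VAL = 0x07

[0] flags=0000 → (cmp)
[1] flags=0000 HI?F → skip
[2] flags=0000 LT?F → skip
[3] flags=0000 HI?F → skip
[4] flags=1000 → (cmp)
[5] flags=1000 HI?F → skip
[6] flags=1000 PL?F → skip
[7] flags=1000 LS?T → r0=0xf7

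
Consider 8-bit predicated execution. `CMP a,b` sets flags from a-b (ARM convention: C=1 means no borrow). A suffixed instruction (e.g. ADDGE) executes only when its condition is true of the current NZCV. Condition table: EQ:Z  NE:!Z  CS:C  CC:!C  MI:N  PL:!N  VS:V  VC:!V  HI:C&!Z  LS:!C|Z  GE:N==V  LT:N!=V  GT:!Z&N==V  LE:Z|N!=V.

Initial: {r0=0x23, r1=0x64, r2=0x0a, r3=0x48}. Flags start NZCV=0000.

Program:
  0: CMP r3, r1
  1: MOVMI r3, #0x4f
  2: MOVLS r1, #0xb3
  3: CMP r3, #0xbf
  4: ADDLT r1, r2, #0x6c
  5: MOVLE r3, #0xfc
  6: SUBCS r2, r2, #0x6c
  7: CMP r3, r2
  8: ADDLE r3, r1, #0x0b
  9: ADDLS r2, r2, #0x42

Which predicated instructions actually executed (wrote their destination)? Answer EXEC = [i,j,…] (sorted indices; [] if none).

EXEC = [1,2]

[0] flags=1000 → (cmp)
[1] flags=1000 MI?T → r3=0x4f
[2] flags=1000 LS?T → r1=0xb3
[3] flags=1001 → (cmp)
[4] flags=1001 LT?F → skip
[5] flags=1001 LE?F → skip
[6] flags=1001 CS?F → skip
[7] flags=0010 → (cmp)
[8] flags=0010 LE?F → skip
[9] flags=0010 LS?F → skip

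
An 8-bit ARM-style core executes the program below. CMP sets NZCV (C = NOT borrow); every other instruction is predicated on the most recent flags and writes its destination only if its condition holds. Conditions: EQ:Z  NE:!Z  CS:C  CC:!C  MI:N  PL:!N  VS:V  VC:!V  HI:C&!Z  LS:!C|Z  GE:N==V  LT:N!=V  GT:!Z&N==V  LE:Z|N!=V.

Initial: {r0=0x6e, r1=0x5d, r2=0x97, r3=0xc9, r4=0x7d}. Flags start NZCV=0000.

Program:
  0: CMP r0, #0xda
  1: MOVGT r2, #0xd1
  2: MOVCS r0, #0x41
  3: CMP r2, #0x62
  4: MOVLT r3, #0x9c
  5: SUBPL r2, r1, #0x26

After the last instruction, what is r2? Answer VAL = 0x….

[0] flags=1001 → (cmp)
[1] flags=1001 GT?T → r2=0xd1
[2] flags=1001 CS?F → skip
[3] flags=0011 → (cmp)
[4] flags=0011 LT?T → r3=0x9c
[5] flags=0011 PL?T → r2=0x37

VAL = 0x37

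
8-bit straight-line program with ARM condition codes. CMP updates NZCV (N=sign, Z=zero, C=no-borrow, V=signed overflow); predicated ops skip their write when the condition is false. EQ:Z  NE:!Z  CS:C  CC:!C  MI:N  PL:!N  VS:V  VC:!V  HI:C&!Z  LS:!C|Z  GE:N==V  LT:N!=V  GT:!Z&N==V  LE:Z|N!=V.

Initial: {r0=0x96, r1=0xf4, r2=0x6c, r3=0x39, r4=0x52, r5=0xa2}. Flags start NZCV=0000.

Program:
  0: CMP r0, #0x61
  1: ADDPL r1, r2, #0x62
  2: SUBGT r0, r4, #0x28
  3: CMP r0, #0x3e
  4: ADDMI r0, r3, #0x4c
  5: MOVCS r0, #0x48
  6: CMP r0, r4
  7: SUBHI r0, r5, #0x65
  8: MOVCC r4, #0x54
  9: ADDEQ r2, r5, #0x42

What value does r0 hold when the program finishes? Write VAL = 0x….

VAL = 0x48

[0] flags=0011 → (cmp)
[1] flags=0011 PL?T → r1=0xce
[2] flags=0011 GT?F → skip
[3] flags=0011 → (cmp)
[4] flags=0011 MI?F → skip
[5] flags=0011 CS?T → r0=0x48
[6] flags=1000 → (cmp)
[7] flags=1000 HI?F → skip
[8] flags=1000 CC?T → r4=0x54
[9] flags=1000 EQ?F → skip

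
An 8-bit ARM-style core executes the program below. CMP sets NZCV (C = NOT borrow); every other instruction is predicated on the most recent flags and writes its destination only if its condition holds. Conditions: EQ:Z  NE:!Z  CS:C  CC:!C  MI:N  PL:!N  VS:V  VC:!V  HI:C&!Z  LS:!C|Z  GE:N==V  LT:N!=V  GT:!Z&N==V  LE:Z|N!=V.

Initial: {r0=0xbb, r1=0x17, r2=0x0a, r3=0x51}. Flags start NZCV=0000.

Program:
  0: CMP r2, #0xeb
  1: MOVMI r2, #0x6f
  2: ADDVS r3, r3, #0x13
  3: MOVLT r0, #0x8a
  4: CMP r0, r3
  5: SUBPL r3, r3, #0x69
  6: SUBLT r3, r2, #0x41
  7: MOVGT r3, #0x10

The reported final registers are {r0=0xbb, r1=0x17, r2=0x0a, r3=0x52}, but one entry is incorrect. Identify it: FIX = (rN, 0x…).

0: ✓ CMP  NZCV=0000
1: · MOVMI
2: · ADDVS
3: · MOVLT
4: ✓ CMP  NZCV=0011
5: ✓ SUBPL  r3←0xe8
6: ✓ SUBLT  r3←0xc9
7: · MOVGT

FIX = (r3, 0xc9)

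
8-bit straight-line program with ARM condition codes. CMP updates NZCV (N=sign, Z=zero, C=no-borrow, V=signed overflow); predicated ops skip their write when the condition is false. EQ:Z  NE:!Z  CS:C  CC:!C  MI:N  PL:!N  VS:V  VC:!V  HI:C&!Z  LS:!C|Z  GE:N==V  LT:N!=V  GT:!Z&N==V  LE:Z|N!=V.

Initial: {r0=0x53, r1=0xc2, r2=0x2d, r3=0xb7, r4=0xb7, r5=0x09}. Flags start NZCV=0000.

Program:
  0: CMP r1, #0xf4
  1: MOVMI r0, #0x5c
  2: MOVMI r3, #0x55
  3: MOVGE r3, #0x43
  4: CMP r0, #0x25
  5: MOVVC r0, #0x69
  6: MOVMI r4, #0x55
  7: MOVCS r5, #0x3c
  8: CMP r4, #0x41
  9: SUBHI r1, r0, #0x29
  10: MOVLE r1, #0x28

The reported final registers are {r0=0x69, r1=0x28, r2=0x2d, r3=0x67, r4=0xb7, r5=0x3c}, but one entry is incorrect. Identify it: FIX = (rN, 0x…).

0: ✓ CMP  NZCV=1000
1: ✓ MOVMI  r0←0x5c
2: ✓ MOVMI  r3←0x55
3: · MOVGE
4: ✓ CMP  NZCV=0010
5: ✓ MOVVC  r0←0x69
6: · MOVMI
7: ✓ MOVCS  r5←0x3c
8: ✓ CMP  NZCV=0011
9: ✓ SUBHI  r1←0x40
10: ✓ MOVLE  r1←0x28

FIX = (r3, 0x55)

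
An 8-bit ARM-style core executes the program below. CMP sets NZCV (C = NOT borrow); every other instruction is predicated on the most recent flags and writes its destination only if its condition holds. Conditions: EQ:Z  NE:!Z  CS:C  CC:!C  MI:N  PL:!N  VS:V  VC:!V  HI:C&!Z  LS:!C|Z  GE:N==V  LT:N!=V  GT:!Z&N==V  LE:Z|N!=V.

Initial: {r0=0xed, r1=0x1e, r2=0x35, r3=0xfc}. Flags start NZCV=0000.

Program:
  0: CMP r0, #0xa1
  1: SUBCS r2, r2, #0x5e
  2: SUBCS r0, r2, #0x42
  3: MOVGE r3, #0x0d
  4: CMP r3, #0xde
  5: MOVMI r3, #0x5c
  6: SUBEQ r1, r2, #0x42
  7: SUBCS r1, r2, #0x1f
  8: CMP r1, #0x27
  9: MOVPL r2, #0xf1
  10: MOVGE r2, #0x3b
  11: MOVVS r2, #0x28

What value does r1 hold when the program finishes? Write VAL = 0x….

VAL = 0x1e

0: ✓ CMP  NZCV=0010
1: ✓ SUBCS  r2←0xd7
2: ✓ SUBCS  r0←0x95
3: ✓ MOVGE  r3←0x0d
4: ✓ CMP  NZCV=0000
5: · MOVMI
6: · SUBEQ
7: · SUBCS
8: ✓ CMP  NZCV=1000
9: · MOVPL
10: · MOVGE
11: · MOVVS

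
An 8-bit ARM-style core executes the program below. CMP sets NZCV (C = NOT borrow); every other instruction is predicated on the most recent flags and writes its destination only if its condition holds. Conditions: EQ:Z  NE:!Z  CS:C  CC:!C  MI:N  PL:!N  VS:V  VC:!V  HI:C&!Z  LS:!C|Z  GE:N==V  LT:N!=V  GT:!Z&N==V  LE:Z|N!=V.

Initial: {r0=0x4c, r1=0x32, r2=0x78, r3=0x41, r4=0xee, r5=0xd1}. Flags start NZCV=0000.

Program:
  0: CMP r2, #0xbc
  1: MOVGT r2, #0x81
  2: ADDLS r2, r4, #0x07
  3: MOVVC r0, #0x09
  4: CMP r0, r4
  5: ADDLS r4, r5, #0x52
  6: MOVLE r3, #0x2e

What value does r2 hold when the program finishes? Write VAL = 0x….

0: ✓ CMP  NZCV=1001
1: ✓ MOVGT  r2←0x81
2: ✓ ADDLS  r2←0xf5
3: · MOVVC
4: ✓ CMP  NZCV=0000
5: ✓ ADDLS  r4←0x23
6: · MOVLE

VAL = 0xf5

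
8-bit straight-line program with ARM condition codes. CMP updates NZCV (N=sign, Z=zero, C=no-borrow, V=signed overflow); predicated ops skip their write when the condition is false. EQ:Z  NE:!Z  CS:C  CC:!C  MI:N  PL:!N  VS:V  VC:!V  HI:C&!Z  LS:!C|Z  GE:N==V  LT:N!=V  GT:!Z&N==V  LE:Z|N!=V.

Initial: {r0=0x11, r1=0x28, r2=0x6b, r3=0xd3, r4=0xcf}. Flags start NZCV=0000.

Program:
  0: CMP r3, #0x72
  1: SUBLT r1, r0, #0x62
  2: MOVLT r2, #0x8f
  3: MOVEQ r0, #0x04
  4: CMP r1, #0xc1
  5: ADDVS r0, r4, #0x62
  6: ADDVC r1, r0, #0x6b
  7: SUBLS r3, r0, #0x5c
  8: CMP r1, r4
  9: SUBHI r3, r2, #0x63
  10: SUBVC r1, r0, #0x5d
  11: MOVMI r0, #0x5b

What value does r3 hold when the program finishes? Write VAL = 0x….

VAL = 0xb5

0: ✓ CMP  NZCV=0011
1: ✓ SUBLT  r1←0xaf
2: ✓ MOVLT  r2←0x8f
3: · MOVEQ
4: ✓ CMP  NZCV=1000
5: · ADDVS
6: ✓ ADDVC  r1←0x7c
7: ✓ SUBLS  r3←0xb5
8: ✓ CMP  NZCV=1001
9: · SUBHI
10: · SUBVC
11: ✓ MOVMI  r0←0x5b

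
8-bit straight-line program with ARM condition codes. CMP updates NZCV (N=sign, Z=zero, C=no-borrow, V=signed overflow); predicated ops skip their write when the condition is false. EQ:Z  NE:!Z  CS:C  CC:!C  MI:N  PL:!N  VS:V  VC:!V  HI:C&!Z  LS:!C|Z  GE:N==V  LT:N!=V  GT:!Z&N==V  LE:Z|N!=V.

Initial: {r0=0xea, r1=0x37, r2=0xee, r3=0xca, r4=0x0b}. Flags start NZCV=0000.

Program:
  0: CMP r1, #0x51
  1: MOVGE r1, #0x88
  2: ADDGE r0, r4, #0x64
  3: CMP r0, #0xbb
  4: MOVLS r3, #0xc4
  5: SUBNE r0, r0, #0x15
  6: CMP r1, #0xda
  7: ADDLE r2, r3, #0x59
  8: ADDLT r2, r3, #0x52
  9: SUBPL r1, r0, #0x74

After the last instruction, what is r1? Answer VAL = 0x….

[0] flags=1000 → (cmp)
[1] flags=1000 GE?F → skip
[2] flags=1000 GE?F → skip
[3] flags=0010 → (cmp)
[4] flags=0010 LS?F → skip
[5] flags=0010 NE?T → r0=0xd5
[6] flags=0000 → (cmp)
[7] flags=0000 LE?F → skip
[8] flags=0000 LT?F → skip
[9] flags=0000 PL?T → r1=0x61

VAL = 0x61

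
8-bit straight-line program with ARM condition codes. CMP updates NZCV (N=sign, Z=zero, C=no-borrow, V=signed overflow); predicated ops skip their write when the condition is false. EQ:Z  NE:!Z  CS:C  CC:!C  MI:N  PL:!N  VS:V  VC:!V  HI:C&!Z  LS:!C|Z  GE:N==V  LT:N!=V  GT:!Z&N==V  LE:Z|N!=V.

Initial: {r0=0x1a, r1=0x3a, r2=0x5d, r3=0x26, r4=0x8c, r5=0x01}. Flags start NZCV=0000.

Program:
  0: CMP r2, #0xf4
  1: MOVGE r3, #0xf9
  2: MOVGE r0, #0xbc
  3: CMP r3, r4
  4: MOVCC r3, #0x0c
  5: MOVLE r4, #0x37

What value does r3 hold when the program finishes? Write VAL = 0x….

[0] flags=0000 → (cmp)
[1] flags=0000 GE?T → r3=0xf9
[2] flags=0000 GE?T → r0=0xbc
[3] flags=0010 → (cmp)
[4] flags=0010 CC?F → skip
[5] flags=0010 LE?F → skip

VAL = 0xf9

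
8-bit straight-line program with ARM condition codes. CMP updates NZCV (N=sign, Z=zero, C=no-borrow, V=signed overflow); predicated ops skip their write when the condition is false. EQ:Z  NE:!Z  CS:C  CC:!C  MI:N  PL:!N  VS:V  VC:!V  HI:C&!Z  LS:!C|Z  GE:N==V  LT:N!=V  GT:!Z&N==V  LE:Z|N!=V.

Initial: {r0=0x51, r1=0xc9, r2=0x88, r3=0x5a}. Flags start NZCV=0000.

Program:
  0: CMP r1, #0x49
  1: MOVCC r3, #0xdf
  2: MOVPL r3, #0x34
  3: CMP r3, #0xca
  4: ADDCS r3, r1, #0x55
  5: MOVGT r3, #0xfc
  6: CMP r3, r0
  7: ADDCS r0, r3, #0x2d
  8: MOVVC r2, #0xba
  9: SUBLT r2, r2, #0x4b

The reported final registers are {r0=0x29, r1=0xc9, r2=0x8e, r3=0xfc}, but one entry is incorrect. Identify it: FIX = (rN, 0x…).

FIX = (r2, 0x6f)

0: ✓ CMP  NZCV=1010
1: · MOVCC
2: · MOVPL
3: ✓ CMP  NZCV=1001
4: · ADDCS
5: ✓ MOVGT  r3←0xfc
6: ✓ CMP  NZCV=1010
7: ✓ ADDCS  r0←0x29
8: ✓ MOVVC  r2←0xba
9: ✓ SUBLT  r2←0x6f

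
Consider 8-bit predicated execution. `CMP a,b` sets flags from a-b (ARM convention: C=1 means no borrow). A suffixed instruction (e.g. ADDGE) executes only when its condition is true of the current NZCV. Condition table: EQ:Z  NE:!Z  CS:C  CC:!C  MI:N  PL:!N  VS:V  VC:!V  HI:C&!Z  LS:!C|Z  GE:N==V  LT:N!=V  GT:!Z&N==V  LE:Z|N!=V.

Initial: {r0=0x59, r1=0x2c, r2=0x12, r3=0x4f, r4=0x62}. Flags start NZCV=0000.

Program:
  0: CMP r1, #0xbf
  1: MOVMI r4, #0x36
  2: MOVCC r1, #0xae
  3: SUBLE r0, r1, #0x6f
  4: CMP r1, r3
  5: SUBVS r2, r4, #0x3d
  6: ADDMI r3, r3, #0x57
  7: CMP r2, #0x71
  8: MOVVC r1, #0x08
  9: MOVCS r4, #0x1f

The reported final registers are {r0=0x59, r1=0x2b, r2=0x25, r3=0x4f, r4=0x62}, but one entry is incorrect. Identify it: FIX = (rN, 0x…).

FIX = (r1, 0x08)

0: ✓ CMP  NZCV=0000
1: · MOVMI
2: ✓ MOVCC  r1←0xae
3: · SUBLE
4: ✓ CMP  NZCV=0011
5: ✓ SUBVS  r2←0x25
6: · ADDMI
7: ✓ CMP  NZCV=1000
8: ✓ MOVVC  r1←0x08
9: · MOVCS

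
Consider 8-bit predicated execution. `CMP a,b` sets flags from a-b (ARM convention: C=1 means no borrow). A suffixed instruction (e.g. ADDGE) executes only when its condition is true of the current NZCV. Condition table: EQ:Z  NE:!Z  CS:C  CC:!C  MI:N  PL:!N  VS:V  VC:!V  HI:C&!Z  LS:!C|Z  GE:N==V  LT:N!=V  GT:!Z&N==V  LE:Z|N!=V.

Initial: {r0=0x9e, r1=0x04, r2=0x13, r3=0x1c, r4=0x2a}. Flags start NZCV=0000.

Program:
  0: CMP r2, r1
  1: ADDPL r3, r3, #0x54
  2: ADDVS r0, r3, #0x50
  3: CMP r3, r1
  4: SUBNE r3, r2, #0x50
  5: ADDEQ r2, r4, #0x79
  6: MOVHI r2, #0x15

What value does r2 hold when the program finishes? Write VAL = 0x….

[0] flags=0010 → (cmp)
[1] flags=0010 PL?T → r3=0x70
[2] flags=0010 VS?F → skip
[3] flags=0010 → (cmp)
[4] flags=0010 NE?T → r3=0xc3
[5] flags=0010 EQ?F → skip
[6] flags=0010 HI?T → r2=0x15

VAL = 0x15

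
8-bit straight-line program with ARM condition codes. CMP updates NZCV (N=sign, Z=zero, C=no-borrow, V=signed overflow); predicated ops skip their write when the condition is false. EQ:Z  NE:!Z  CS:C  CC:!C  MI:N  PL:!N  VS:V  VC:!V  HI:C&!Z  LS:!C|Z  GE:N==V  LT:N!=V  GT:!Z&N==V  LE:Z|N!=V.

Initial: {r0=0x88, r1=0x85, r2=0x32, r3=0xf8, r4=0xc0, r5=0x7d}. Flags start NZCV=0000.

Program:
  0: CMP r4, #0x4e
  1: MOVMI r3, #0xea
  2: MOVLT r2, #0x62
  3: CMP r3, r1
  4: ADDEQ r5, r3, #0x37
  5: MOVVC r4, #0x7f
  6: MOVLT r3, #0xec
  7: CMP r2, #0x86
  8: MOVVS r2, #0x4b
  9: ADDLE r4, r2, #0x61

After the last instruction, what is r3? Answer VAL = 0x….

VAL = 0xf8

[0] flags=0011 → (cmp)
[1] flags=0011 MI?F → skip
[2] flags=0011 LT?T → r2=0x62
[3] flags=0010 → (cmp)
[4] flags=0010 EQ?F → skip
[5] flags=0010 VC?T → r4=0x7f
[6] flags=0010 LT?F → skip
[7] flags=1001 → (cmp)
[8] flags=1001 VS?T → r2=0x4b
[9] flags=1001 LE?F → skip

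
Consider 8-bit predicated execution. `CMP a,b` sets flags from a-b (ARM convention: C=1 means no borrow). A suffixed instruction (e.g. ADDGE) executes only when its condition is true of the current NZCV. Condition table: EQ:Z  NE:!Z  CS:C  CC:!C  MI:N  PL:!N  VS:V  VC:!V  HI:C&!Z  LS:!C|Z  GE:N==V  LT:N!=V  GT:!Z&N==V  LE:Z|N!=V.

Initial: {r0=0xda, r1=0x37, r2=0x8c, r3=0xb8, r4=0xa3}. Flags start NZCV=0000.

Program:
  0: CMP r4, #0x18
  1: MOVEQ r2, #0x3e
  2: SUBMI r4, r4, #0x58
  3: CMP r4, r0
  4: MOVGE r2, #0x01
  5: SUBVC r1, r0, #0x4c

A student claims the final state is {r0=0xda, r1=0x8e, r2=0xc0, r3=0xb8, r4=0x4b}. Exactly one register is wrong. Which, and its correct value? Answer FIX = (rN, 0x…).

FIX = (r2, 0x01)

0: ✓ CMP  NZCV=1010
1: · MOVEQ
2: ✓ SUBMI  r4←0x4b
3: ✓ CMP  NZCV=0000
4: ✓ MOVGE  r2←0x01
5: ✓ SUBVC  r1←0x8e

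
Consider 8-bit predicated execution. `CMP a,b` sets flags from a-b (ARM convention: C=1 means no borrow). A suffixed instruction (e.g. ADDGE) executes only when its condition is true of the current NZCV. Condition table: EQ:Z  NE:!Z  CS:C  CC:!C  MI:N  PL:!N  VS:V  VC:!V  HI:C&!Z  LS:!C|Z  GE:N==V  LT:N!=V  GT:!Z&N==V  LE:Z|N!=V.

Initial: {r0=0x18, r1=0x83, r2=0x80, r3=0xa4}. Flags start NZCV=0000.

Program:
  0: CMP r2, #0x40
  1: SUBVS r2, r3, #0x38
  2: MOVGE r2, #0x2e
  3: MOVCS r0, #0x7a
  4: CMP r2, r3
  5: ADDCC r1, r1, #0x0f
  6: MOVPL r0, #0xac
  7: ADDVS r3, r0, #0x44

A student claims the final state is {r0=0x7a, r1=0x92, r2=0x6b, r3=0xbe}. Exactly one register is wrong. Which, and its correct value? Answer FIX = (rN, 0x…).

[0] flags=0011 → (cmp)
[1] flags=0011 VS?T → r2=0x6c
[2] flags=0011 GE?F → skip
[3] flags=0011 CS?T → r0=0x7a
[4] flags=1001 → (cmp)
[5] flags=1001 CC?T → r1=0x92
[6] flags=1001 PL?F → skip
[7] flags=1001 VS?T → r3=0xbe

FIX = (r2, 0x6c)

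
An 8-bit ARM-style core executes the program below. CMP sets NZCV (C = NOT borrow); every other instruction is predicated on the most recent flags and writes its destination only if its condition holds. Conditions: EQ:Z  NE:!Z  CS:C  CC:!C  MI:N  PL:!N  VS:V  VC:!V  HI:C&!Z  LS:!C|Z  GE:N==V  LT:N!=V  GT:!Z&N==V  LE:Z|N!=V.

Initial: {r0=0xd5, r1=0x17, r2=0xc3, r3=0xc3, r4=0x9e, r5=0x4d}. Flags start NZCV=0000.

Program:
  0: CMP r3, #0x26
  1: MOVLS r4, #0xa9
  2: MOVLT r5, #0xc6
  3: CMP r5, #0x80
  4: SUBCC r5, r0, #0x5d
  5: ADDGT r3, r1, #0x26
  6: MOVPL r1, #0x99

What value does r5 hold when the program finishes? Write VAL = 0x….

0: ✓ CMP  NZCV=1010
1: · MOVLS
2: ✓ MOVLT  r5←0xc6
3: ✓ CMP  NZCV=0010
4: · SUBCC
5: ✓ ADDGT  r3←0x3d
6: ✓ MOVPL  r1←0x99

VAL = 0xc6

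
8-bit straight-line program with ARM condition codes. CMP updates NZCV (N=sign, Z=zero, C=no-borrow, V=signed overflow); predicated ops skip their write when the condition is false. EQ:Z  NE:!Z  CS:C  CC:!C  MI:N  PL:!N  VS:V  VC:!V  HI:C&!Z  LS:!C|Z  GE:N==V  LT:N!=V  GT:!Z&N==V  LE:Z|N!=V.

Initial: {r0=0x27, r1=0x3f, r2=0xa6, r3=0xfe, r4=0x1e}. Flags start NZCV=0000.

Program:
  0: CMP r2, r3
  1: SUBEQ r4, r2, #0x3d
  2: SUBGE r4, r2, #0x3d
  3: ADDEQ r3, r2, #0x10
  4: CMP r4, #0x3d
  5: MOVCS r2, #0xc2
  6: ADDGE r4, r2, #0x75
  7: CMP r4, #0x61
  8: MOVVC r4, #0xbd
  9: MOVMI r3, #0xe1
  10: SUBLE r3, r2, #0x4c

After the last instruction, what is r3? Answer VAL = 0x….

0: ✓ CMP  NZCV=1000
1: · SUBEQ
2: · SUBGE
3: · ADDEQ
4: ✓ CMP  NZCV=1000
5: · MOVCS
6: · ADDGE
7: ✓ CMP  NZCV=1000
8: ✓ MOVVC  r4←0xbd
9: ✓ MOVMI  r3←0xe1
10: ✓ SUBLE  r3←0x5a

VAL = 0x5a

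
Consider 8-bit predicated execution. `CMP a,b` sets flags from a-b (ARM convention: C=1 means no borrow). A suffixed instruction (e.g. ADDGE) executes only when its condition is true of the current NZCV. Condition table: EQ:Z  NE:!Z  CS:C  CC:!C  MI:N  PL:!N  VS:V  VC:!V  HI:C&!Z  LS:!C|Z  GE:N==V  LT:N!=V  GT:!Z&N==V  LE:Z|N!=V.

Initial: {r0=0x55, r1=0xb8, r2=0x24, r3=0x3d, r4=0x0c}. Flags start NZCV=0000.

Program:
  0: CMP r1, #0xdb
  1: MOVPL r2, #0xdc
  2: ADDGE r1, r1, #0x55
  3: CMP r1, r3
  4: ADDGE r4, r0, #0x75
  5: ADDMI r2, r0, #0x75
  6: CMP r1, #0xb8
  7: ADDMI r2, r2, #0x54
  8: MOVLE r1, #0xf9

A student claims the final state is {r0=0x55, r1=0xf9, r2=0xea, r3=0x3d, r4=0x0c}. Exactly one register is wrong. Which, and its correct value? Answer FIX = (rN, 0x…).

[0] flags=1000 → (cmp)
[1] flags=1000 PL?F → skip
[2] flags=1000 GE?F → skip
[3] flags=0011 → (cmp)
[4] flags=0011 GE?F → skip
[5] flags=0011 MI?F → skip
[6] flags=0110 → (cmp)
[7] flags=0110 MI?F → skip
[8] flags=0110 LE?T → r1=0xf9

FIX = (r2, 0x24)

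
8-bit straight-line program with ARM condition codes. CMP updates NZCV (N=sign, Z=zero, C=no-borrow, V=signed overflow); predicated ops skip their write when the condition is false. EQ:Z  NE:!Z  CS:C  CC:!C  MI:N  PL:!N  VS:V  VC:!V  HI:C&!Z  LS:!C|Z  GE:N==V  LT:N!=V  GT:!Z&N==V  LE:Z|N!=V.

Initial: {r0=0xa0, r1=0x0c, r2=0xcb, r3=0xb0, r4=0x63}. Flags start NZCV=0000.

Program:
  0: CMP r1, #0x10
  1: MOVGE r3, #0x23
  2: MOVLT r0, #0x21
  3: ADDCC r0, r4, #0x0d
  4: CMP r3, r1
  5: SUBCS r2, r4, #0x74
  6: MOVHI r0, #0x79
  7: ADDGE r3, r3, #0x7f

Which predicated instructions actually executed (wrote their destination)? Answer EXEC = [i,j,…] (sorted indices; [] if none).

EXEC = [2,3,5,6]

0: ✓ CMP  NZCV=1000
1: · MOVGE
2: ✓ MOVLT  r0←0x21
3: ✓ ADDCC  r0←0x70
4: ✓ CMP  NZCV=1010
5: ✓ SUBCS  r2←0xef
6: ✓ MOVHI  r0←0x79
7: · ADDGE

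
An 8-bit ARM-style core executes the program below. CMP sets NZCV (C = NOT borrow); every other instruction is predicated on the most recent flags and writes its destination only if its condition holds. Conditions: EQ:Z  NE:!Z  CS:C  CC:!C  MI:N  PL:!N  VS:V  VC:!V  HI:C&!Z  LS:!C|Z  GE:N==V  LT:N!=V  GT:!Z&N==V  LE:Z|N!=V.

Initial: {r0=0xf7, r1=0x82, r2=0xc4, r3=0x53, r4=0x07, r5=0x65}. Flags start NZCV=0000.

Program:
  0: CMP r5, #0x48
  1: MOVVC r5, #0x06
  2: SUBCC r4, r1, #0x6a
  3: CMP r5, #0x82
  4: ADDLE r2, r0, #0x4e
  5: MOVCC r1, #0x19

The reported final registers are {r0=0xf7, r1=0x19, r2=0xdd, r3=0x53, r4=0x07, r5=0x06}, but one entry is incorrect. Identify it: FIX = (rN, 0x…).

FIX = (r2, 0xc4)

0: ✓ CMP  NZCV=0010
1: ✓ MOVVC  r5←0x06
2: · SUBCC
3: ✓ CMP  NZCV=1001
4: · ADDLE
5: ✓ MOVCC  r1←0x19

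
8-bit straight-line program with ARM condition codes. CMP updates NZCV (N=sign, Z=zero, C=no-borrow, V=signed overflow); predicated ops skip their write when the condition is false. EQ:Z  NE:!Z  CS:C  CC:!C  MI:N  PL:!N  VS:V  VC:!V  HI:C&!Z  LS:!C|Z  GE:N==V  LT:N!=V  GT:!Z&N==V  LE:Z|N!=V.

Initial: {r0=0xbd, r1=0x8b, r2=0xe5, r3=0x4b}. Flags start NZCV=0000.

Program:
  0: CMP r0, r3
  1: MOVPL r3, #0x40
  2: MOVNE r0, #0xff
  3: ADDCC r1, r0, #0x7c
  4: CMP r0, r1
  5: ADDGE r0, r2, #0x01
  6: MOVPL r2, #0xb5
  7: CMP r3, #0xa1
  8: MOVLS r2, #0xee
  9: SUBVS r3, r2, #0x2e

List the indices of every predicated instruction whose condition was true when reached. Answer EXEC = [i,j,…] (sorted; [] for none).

EXEC = [1,2,5,6,8,9]

[0] flags=0011 → (cmp)
[1] flags=0011 PL?T → r3=0x40
[2] flags=0011 NE?T → r0=0xff
[3] flags=0011 CC?F → skip
[4] flags=0010 → (cmp)
[5] flags=0010 GE?T → r0=0xe6
[6] flags=0010 PL?T → r2=0xb5
[7] flags=1001 → (cmp)
[8] flags=1001 LS?T → r2=0xee
[9] flags=1001 VS?T → r3=0xc0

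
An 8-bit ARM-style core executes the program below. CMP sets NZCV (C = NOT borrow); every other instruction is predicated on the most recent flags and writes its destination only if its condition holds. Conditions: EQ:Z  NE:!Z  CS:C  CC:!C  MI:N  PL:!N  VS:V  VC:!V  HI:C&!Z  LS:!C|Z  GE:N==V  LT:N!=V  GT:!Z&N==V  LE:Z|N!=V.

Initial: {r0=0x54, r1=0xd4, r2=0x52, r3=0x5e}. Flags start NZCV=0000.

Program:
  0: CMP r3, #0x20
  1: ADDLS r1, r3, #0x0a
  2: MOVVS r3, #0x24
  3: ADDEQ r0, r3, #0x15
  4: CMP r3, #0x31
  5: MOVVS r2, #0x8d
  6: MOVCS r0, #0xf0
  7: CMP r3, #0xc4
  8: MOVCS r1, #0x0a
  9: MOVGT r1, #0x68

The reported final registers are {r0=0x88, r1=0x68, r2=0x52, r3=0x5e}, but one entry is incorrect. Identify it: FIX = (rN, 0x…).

0: ✓ CMP  NZCV=0010
1: · ADDLS
2: · MOVVS
3: · ADDEQ
4: ✓ CMP  NZCV=0010
5: · MOVVS
6: ✓ MOVCS  r0←0xf0
7: ✓ CMP  NZCV=1001
8: · MOVCS
9: ✓ MOVGT  r1←0x68

FIX = (r0, 0xf0)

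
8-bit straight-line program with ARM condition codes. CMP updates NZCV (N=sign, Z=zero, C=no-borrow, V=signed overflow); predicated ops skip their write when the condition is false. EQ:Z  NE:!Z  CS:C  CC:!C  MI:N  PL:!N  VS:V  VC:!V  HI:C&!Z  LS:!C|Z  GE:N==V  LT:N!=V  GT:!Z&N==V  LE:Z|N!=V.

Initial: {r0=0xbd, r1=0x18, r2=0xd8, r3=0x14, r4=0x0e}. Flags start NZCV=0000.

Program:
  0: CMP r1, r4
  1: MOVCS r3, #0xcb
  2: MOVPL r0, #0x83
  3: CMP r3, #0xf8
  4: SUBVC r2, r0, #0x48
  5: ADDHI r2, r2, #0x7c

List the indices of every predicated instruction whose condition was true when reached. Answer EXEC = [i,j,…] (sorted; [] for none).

[0] flags=0010 → (cmp)
[1] flags=0010 CS?T → r3=0xcb
[2] flags=0010 PL?T → r0=0x83
[3] flags=1000 → (cmp)
[4] flags=1000 VC?T → r2=0x3b
[5] flags=1000 HI?F → skip

EXEC = [1,2,4]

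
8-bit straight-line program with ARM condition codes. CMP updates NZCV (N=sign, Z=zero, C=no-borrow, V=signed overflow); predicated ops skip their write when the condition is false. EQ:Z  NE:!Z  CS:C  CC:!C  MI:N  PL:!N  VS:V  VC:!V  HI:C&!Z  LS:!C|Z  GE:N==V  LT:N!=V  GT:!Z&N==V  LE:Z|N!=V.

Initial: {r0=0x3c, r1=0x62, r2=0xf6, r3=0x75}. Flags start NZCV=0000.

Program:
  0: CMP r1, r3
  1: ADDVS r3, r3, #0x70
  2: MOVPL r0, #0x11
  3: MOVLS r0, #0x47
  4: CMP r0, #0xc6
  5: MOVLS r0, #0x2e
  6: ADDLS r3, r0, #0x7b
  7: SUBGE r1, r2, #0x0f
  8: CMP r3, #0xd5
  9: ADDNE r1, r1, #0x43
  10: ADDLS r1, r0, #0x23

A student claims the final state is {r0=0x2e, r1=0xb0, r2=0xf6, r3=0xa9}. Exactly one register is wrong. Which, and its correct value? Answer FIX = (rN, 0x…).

0: ✓ CMP  NZCV=1000
1: · ADDVS
2: · MOVPL
3: ✓ MOVLS  r0←0x47
4: ✓ CMP  NZCV=1001
5: ✓ MOVLS  r0←0x2e
6: ✓ ADDLS  r3←0xa9
7: ✓ SUBGE  r1←0xe7
8: ✓ CMP  NZCV=1000
9: ✓ ADDNE  r1←0x2a
10: ✓ ADDLS  r1←0x51

FIX = (r1, 0x51)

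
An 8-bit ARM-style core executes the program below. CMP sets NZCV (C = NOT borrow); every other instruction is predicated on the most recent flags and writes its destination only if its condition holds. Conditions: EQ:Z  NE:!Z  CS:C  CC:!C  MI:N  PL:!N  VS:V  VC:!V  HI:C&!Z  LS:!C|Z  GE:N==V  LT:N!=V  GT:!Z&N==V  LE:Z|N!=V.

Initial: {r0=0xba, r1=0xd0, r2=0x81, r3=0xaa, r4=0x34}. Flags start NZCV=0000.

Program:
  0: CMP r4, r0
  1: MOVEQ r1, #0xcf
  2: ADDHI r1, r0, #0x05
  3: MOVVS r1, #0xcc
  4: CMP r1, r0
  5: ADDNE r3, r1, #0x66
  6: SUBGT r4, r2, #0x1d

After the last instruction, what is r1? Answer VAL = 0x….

VAL = 0xd0

0: ✓ CMP  NZCV=0000
1: · MOVEQ
2: · ADDHI
3: · MOVVS
4: ✓ CMP  NZCV=0010
5: ✓ ADDNE  r3←0x36
6: ✓ SUBGT  r4←0x64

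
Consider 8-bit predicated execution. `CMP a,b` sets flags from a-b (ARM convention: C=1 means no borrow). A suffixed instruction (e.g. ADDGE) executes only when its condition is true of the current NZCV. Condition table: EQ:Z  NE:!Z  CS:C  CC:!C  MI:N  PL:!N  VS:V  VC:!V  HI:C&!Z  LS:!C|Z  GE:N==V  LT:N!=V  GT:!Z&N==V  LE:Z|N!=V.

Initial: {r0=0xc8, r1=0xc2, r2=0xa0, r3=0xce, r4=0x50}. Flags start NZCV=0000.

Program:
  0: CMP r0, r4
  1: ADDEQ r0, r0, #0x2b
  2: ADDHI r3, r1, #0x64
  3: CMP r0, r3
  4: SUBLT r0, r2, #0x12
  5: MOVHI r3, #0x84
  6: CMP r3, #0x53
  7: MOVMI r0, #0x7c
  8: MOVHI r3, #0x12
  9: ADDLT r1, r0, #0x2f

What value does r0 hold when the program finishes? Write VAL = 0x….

VAL = 0x8e

[0] flags=0011 → (cmp)
[1] flags=0011 EQ?F → skip
[2] flags=0011 HI?T → r3=0x26
[3] flags=1010 → (cmp)
[4] flags=1010 LT?T → r0=0x8e
[5] flags=1010 HI?T → r3=0x84
[6] flags=0011 → (cmp)
[7] flags=0011 MI?F → skip
[8] flags=0011 HI?T → r3=0x12
[9] flags=0011 LT?T → r1=0xbd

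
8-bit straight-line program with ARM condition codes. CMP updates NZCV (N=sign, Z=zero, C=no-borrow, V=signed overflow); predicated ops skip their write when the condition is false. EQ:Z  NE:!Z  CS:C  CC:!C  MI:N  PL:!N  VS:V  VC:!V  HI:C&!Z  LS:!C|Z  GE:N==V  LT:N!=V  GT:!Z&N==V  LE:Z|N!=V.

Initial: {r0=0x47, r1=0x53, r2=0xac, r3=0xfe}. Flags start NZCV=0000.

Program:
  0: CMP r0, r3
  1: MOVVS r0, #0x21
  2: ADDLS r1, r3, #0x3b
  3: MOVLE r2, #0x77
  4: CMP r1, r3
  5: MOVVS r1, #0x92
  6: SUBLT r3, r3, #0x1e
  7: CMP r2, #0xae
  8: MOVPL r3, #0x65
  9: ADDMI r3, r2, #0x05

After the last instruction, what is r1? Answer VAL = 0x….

VAL = 0x39

0: ✓ CMP  NZCV=0000
1: · MOVVS
2: ✓ ADDLS  r1←0x39
3: · MOVLE
4: ✓ CMP  NZCV=0000
5: · MOVVS
6: · SUBLT
7: ✓ CMP  NZCV=1000
8: · MOVPL
9: ✓ ADDMI  r3←0xb1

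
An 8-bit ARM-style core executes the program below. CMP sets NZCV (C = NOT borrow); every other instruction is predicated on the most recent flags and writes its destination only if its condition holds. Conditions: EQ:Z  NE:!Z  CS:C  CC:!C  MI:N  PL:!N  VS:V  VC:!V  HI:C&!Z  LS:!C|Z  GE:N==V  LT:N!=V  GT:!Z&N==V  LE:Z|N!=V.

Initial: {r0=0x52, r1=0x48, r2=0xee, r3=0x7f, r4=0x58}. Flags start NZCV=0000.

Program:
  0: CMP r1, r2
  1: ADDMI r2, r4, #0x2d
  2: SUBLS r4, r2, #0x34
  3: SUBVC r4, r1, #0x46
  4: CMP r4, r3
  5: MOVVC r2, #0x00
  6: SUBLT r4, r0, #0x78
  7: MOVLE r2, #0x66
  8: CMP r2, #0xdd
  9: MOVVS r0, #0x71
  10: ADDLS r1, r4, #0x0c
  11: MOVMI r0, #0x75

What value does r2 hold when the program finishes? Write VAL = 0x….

VAL = 0x66

0: ✓ CMP  NZCV=0000
1: · ADDMI
2: ✓ SUBLS  r4←0xba
3: ✓ SUBVC  r4←0x02
4: ✓ CMP  NZCV=1000
5: ✓ MOVVC  r2←0x00
6: ✓ SUBLT  r4←0xda
7: ✓ MOVLE  r2←0x66
8: ✓ CMP  NZCV=1001
9: ✓ MOVVS  r0←0x71
10: ✓ ADDLS  r1←0xe6
11: ✓ MOVMI  r0←0x75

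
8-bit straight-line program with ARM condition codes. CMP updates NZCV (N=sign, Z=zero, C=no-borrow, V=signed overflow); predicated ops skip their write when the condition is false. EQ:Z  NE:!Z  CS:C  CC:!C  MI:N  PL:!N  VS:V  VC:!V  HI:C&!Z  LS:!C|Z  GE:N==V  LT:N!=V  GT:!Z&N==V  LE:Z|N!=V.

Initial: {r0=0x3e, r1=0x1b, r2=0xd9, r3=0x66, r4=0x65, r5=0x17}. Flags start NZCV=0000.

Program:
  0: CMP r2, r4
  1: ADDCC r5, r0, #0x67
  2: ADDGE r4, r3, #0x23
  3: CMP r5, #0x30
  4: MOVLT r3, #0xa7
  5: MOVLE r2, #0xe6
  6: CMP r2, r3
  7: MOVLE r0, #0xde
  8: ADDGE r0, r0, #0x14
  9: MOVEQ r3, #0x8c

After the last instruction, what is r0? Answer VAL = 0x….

VAL = 0x52

[0] flags=0011 → (cmp)
[1] flags=0011 CC?F → skip
[2] flags=0011 GE?F → skip
[3] flags=1000 → (cmp)
[4] flags=1000 LT?T → r3=0xa7
[5] flags=1000 LE?T → r2=0xe6
[6] flags=0010 → (cmp)
[7] flags=0010 LE?F → skip
[8] flags=0010 GE?T → r0=0x52
[9] flags=0010 EQ?F → skip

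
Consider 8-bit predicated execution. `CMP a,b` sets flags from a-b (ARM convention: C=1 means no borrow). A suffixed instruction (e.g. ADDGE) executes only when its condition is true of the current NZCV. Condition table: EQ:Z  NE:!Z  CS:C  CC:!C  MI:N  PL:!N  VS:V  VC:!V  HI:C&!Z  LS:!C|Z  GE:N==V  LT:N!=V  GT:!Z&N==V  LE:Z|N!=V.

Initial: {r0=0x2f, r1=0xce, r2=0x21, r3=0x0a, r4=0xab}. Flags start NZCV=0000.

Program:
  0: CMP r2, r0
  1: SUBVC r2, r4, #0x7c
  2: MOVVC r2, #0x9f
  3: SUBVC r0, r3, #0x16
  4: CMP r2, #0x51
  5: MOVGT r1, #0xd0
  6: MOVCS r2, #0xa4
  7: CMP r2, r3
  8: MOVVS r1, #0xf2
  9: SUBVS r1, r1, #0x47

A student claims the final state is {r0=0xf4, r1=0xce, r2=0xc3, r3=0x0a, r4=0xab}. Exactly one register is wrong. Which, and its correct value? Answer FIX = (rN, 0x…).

[0] flags=1000 → (cmp)
[1] flags=1000 VC?T → r2=0x2f
[2] flags=1000 VC?T → r2=0x9f
[3] flags=1000 VC?T → r0=0xf4
[4] flags=0011 → (cmp)
[5] flags=0011 GT?F → skip
[6] flags=0011 CS?T → r2=0xa4
[7] flags=1010 → (cmp)
[8] flags=1010 VS?F → skip
[9] flags=1010 VS?F → skip

FIX = (r2, 0xa4)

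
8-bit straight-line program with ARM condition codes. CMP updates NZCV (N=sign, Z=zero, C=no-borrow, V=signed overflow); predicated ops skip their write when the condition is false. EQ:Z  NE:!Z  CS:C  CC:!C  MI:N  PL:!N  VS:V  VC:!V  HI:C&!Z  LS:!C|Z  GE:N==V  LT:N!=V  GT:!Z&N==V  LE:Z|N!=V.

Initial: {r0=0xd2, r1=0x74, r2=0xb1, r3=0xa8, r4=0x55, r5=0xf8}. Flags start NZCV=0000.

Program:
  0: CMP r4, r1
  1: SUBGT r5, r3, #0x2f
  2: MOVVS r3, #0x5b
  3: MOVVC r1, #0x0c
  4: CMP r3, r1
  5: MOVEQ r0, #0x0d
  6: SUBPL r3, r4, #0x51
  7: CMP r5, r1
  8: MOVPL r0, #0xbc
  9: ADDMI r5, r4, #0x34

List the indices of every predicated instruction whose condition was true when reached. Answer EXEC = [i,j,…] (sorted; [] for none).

[0] flags=1000 → (cmp)
[1] flags=1000 GT?F → skip
[2] flags=1000 VS?F → skip
[3] flags=1000 VC?T → r1=0x0c
[4] flags=1010 → (cmp)
[5] flags=1010 EQ?F → skip
[6] flags=1010 PL?F → skip
[7] flags=1010 → (cmp)
[8] flags=1010 PL?F → skip
[9] flags=1010 MI?T → r5=0x89

EXEC = [3,9]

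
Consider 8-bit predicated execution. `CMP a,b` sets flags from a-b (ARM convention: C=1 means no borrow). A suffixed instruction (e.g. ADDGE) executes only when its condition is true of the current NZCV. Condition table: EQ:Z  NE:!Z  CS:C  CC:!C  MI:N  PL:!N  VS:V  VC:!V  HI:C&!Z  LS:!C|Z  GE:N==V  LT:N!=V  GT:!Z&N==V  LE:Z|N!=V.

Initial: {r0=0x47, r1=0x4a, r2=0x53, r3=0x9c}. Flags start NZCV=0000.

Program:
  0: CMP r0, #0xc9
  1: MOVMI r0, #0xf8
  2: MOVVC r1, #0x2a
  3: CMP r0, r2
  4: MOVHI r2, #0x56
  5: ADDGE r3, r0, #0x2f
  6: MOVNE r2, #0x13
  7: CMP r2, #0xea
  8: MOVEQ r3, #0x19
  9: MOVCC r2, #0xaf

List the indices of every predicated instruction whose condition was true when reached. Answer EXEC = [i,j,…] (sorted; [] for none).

[0] flags=0000 → (cmp)
[1] flags=0000 MI?F → skip
[2] flags=0000 VC?T → r1=0x2a
[3] flags=1000 → (cmp)
[4] flags=1000 HI?F → skip
[5] flags=1000 GE?F → skip
[6] flags=1000 NE?T → r2=0x13
[7] flags=0000 → (cmp)
[8] flags=0000 EQ?F → skip
[9] flags=0000 CC?T → r2=0xaf

EXEC = [2,6,9]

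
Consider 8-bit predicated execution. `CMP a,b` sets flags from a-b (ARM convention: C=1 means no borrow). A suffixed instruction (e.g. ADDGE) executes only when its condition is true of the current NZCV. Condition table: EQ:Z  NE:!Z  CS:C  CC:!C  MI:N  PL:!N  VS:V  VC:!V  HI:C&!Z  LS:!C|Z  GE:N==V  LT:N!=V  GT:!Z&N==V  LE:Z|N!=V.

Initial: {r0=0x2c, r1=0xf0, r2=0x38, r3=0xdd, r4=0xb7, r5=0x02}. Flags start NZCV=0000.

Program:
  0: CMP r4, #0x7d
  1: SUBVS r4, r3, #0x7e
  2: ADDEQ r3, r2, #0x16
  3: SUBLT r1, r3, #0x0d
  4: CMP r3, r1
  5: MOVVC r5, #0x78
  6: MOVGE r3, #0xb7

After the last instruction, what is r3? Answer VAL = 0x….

VAL = 0xb7

0: ✓ CMP  NZCV=0011
1: ✓ SUBVS  r4←0x5f
2: · ADDEQ
3: ✓ SUBLT  r1←0xd0
4: ✓ CMP  NZCV=0010
5: ✓ MOVVC  r5←0x78
6: ✓ MOVGE  r3←0xb7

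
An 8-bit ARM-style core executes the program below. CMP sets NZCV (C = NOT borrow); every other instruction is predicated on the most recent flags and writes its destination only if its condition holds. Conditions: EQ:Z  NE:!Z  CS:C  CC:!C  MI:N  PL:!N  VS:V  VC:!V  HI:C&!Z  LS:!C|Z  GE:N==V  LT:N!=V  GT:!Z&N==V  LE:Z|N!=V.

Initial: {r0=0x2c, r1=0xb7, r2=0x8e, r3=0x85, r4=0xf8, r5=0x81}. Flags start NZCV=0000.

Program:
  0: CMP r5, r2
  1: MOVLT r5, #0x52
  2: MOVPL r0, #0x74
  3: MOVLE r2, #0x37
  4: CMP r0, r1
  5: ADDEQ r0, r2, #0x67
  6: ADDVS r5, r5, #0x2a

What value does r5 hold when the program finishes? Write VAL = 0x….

VAL = 0x52

0: ✓ CMP  NZCV=1000
1: ✓ MOVLT  r5←0x52
2: · MOVPL
3: ✓ MOVLE  r2←0x37
4: ✓ CMP  NZCV=0000
5: · ADDEQ
6: · ADDVS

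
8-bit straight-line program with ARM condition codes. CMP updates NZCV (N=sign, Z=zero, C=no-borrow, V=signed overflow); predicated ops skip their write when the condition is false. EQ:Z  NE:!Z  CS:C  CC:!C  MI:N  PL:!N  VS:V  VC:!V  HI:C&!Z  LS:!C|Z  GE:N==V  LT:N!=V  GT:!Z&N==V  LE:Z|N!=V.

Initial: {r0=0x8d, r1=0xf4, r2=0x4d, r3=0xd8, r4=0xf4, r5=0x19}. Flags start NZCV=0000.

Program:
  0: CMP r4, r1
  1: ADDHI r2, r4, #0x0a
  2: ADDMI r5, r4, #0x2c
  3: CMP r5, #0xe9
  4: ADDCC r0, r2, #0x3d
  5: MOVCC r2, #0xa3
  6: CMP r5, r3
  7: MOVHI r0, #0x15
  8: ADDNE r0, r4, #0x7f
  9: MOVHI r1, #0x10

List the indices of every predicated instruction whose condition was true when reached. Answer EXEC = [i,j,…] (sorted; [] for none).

EXEC = [4,5,8]

[0] flags=0110 → (cmp)
[1] flags=0110 HI?F → skip
[2] flags=0110 MI?F → skip
[3] flags=0000 → (cmp)
[4] flags=0000 CC?T → r0=0x8a
[5] flags=0000 CC?T → r2=0xa3
[6] flags=0000 → (cmp)
[7] flags=0000 HI?F → skip
[8] flags=0000 NE?T → r0=0x73
[9] flags=0000 HI?F → skip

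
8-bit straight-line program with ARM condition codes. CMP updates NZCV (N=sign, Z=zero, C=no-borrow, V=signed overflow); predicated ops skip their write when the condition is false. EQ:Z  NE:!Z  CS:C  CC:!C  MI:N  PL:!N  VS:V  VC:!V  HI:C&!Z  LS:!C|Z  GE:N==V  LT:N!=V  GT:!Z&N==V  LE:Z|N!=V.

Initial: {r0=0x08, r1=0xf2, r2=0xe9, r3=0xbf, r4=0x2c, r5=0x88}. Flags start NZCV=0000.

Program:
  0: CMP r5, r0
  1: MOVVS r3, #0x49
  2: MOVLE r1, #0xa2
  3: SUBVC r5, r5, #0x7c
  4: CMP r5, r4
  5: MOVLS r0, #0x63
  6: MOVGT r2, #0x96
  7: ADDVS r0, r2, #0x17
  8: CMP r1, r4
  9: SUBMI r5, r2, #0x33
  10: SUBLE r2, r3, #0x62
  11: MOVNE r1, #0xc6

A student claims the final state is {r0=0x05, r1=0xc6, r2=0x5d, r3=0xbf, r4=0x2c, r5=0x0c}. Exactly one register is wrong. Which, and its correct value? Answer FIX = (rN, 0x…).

0: ✓ CMP  NZCV=1010
1: · MOVVS
2: ✓ MOVLE  r1←0xa2
3: ✓ SUBVC  r5←0x0c
4: ✓ CMP  NZCV=1000
5: ✓ MOVLS  r0←0x63
6: · MOVGT
7: · ADDVS
8: ✓ CMP  NZCV=0011
9: · SUBMI
10: ✓ SUBLE  r2←0x5d
11: ✓ MOVNE  r1←0xc6

FIX = (r0, 0x63)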